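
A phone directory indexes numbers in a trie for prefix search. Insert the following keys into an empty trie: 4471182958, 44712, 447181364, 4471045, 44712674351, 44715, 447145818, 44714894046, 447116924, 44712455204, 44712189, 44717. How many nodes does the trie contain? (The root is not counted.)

51

Insert word by word; a character creates a node only if that edge doesn't already exist:
  "4471182958" → 10 new (4, 4, 7, 1, 1, 8, 2, 9, 5, 8)
  "44712" → prefix "4471" already present; 1 new (2)
  "447181364" → prefix "4471" already present; 5 new (8, 1, 3, 6, 4)
  "4471045" → prefix "4471" already present; 3 new (0, 4, 5)
  "44712674351" → prefix "44712" already present; 6 new (6, 7, 4, 3, 5, 1)
  "44715" → prefix "4471" already present; 1 new (5)
  "447145818" → prefix "4471" already present; 5 new (4, 5, 8, 1, 8)
  "44714894046" → prefix "44714" already present; 6 new (8, 9, 4, 0, 4, 6)
  "447116924" → prefix "44711" already present; 4 new (6, 9, 2, 4)
  "44712455204" → prefix "44712" already present; 6 new (4, 5, 5, 2, 0, 4)
  "44712189" → prefix "44712" already present; 3 new (1, 8, 9)
  "44717" → prefix "4471" already present; 1 new (7)
Total nodes = 10 + 1 + 5 + 3 + 6 + 1 + 5 + 6 + 4 + 6 + 3 + 1 = 51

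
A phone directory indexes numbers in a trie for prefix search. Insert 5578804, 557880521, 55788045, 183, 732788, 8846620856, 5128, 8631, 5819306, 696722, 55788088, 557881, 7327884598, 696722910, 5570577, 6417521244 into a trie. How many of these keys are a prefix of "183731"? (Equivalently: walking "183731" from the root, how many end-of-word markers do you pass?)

Walk "183731" from the root; an end-of-word marker is hit whenever a stored word is a prefix of "183731".
Prefixes of the query that are stored words: "183"
Count: 1

1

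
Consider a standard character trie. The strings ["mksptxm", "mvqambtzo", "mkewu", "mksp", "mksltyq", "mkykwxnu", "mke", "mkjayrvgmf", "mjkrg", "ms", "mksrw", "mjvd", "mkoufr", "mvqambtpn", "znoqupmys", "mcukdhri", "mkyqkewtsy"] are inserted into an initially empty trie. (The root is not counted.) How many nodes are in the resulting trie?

74

Trace insertions, counting only characters that open a new branch:
  "mksptxm" → 7 new (m, k, s, p, t, x, m)
  "mvqambtzo" → prefix "m" already present; 8 new (v, q, a, m, b, t, z, o)
  "mkewu" → prefix "mk" already present; 3 new (e, w, u)
  "mksp" → prefix "mksp" already present; 0 new (none)
  "mksltyq" → prefix "mks" already present; 4 new (l, t, y, q)
  "mkykwxnu" → prefix "mk" already present; 6 new (y, k, w, x, n, u)
  "mke" → prefix "mke" already present; 0 new (none)
  "mkjayrvgmf" → prefix "mk" already present; 8 new (j, a, y, r, v, g, m, f)
  "mjkrg" → prefix "m" already present; 4 new (j, k, r, g)
  "ms" → prefix "m" already present; 1 new (s)
  "mksrw" → prefix "mks" already present; 2 new (r, w)
  "mjvd" → prefix "mj" already present; 2 new (v, d)
  "mkoufr" → prefix "mk" already present; 4 new (o, u, f, r)
  "mvqambtpn" → prefix "mvqambt" already present; 2 new (p, n)
  "znoqupmys" → 9 new (z, n, o, q, u, p, m, y, s)
  "mcukdhri" → prefix "m" already present; 7 new (c, u, k, d, h, r, i)
  "mkyqkewtsy" → prefix "mky" already present; 7 new (q, k, e, w, t, s, y)
Total nodes = 7 + 8 + 3 + 0 + 4 + 6 + 0 + 8 + 4 + 1 + 2 + 2 + 4 + 2 + 9 + 7 + 7 = 74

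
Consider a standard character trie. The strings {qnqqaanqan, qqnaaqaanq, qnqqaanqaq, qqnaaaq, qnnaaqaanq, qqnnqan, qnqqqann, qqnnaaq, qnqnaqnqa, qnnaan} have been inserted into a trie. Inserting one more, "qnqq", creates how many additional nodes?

Every character of "qnqq" already lies on an existing path (it is a prefix of some stored word).
No new nodes are needed: 0.

0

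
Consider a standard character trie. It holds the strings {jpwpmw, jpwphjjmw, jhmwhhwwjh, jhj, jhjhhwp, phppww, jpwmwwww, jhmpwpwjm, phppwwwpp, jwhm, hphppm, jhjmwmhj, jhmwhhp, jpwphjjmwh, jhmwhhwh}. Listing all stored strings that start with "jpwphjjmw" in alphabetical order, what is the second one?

Filter for "jpwphjjmw…" and sort: "jpwphjjmw", "jpwphjjmwh"
The 2nd is jpwphjjmwh.

jpwphjjmwh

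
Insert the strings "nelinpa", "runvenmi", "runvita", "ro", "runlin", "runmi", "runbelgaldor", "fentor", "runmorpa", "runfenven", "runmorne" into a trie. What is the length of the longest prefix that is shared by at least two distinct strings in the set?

Look for the deepest trie node that still has at least two words in its subtree.
e.g. "runmorne" and "runmorpa" share the prefix "runmor" of length 6; no pair shares a longer one.
Longest shared-prefix length: 6

6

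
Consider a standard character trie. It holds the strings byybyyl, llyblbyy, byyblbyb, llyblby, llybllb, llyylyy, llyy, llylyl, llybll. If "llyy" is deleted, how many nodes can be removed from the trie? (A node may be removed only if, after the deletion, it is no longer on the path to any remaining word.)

0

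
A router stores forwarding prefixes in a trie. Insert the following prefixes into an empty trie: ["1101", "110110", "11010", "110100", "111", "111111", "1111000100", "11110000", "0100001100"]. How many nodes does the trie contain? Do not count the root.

Trace insertions, counting only characters that open a new branch:
  "1101" → 4 new (1, 1, 0, 1)
  "110110" → prefix "1101" already present; 2 new (1, 0)
  "11010" → prefix "1101" already present; 1 new (0)
  "110100" → prefix "11010" already present; 1 new (0)
  "111" → prefix "11" already present; 1 new (1)
  "111111" → prefix "111" already present; 3 new (1, 1, 1)
  "1111000100" → prefix "1111" already present; 6 new (0, 0, 0, 1, 0, 0)
  "11110000" → prefix "1111000" already present; 1 new (0)
  "0100001100" → 10 new (0, 1, 0, 0, 0, 0, 1, 1, 0, 0)
Total nodes = 4 + 2 + 1 + 1 + 1 + 3 + 6 + 1 + 10 = 29

29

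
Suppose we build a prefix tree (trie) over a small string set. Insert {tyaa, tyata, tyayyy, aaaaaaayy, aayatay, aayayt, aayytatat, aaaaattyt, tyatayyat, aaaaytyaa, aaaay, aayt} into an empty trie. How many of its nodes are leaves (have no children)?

A leaf is a node with no children — equivalently, the end of a word that is not a proper prefix of any other stored word.
Those words: "aaaaaaayy", "aaaaattyt", "aaaaytyaa", "aayatay", "aayayt", "aayt", "aayytatat", "tyaa", "tyatayyat", "tyayyy"
Leaf count: 10

10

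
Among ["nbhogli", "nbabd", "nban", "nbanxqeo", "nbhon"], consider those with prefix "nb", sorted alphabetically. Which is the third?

Filter for "nb…" and sort: "nbabd", "nban", "nbanxqeo", "nbhogli", "nbhon"
Position 3: nbanxqeo

nbanxqeo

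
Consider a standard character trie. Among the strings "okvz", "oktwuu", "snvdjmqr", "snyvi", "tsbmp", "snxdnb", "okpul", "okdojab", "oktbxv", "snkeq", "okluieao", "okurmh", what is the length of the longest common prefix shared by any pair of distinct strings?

Equivalently: take the maximum, over all pairs, of their longest common prefix length.
"oktbxv" and "oktwuu" agree on "okt" (3 characters) before diverging; nothing deeper is shared.
Longest shared-prefix length: 3

3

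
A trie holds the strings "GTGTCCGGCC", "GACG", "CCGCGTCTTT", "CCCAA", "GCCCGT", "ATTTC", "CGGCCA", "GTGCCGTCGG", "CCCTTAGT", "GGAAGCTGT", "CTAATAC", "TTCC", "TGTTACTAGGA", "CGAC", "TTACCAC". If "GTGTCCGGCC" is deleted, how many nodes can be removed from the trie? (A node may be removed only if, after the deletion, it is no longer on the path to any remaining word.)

Walk "GTGTCCGGCC" from the leaf back toward the root, removing each node that no remaining word uses.
The suffix "TCCGGCC" (7 nodes) is used only by "GTGTCCGGCC"; the node for "GTG" still has the child "C", so pruning stops there.
Nodes removed: 7

7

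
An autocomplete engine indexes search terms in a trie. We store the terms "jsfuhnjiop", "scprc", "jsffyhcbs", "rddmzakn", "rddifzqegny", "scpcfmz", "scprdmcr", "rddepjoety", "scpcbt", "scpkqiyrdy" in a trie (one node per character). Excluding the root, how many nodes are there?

Count nodes per top-level branch (shared prefixes stored once):
  'j'-branch (jsffyhcbs, jsfuhnjiop): 16 nodes
  'r'-branch (rddepjoety, rddifzqegny, rddmzakn): 23 nodes
  's'-branch (scpcbt, scpcfmz, scpkqiyrdy, scprc, scprdmcr): 22 nodes
Sum: 61

61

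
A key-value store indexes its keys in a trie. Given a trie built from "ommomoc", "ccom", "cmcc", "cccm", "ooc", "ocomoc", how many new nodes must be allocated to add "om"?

0

"om" is already a full path in the trie; only an end-marker is added.
No new nodes are needed: 0.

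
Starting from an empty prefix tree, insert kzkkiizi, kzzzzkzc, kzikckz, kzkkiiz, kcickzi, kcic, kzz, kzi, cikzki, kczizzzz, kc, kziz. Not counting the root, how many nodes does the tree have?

Insert word by word; a character creates a node only if that edge doesn't already exist:
  "kzkkiizi" → 8 new (k, z, k, k, i, i, z, i)
  "kzzzzkzc" → prefix "kz" already present; 6 new (z, z, z, k, z, c)
  "kzikckz" → prefix "kz" already present; 5 new (i, k, c, k, z)
  "kzkkiiz" → prefix "kzkkiiz" already present; 0 new (none)
  "kcickzi" → prefix "k" already present; 6 new (c, i, c, k, z, i)
  "kcic" → prefix "kcic" already present; 0 new (none)
  "kzz" → prefix "kzz" already present; 0 new (none)
  "kzi" → prefix "kzi" already present; 0 new (none)
  "cikzki" → 6 new (c, i, k, z, k, i)
  "kczizzzz" → prefix "kc" already present; 6 new (z, i, z, z, z, z)
  "kc" → prefix "kc" already present; 0 new (none)
  "kziz" → prefix "kzi" already present; 1 new (z)
Total nodes = 8 + 6 + 5 + 0 + 6 + 0 + 0 + 0 + 6 + 6 + 0 + 1 = 38

38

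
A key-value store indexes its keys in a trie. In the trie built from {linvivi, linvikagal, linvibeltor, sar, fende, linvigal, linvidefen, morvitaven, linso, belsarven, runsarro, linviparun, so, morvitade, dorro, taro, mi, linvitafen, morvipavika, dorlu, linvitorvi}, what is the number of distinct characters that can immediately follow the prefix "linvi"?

7

Walk "linvi" from the root, arriving at one node.
Distinct next characters after "linvi": b, d, g, k, p, t, v.
That node has 7 child edges.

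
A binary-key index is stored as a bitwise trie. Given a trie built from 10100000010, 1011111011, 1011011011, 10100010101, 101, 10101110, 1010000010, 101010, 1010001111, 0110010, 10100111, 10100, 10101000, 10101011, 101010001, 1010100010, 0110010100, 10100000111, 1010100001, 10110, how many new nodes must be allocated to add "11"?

1

"1" is already a path in the trie; the remaining "1" must be added.
New nodes needed: |"11"| − 1 = 2 − 1 = 1.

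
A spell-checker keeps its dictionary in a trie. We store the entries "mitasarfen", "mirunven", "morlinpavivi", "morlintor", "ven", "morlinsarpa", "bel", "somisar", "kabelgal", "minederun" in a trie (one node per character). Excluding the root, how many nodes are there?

63

Count nodes per top-level branch (shared prefixes stored once):
  'b'-branch (bel): 3 nodes
  'k'-branch (kabelgal): 8 nodes
  'm'-branch (minederun, mirunven, mitasarfen, morlinpavivi, morlinsarpa, morlintor): 42 nodes
  's'-branch (somisar): 7 nodes
  'v'-branch (ven): 3 nodes
Sum: 63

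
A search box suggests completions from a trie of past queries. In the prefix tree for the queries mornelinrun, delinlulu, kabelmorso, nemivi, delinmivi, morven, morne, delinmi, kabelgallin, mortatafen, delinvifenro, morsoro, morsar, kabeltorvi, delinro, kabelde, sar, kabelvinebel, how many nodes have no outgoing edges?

16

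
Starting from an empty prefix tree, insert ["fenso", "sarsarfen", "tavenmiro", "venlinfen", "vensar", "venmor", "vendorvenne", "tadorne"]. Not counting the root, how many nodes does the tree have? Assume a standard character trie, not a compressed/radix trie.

Count nodes per top-level branch (shared prefixes stored once):
  'f'-branch (fenso): 5 nodes
  's'-branch (sarsarfen): 9 nodes
  't'-branch (tadorne, tavenmiro): 14 nodes
  'v'-branch (vendorvenne, venlinfen, venmor, vensar): 23 nodes
Sum: 51

51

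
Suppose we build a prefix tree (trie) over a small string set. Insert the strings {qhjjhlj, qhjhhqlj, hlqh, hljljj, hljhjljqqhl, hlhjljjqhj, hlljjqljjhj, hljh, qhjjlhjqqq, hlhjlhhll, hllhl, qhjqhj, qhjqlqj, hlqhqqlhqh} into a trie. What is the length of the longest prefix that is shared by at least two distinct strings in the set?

5

Look for the deepest trie node that still has at least two words in its subtree.
"hlhjlhhll" and "hlhjljjqhj" agree on "hlhjl" (5 characters) before diverging; nothing deeper is shared.
Longest shared-prefix length: 5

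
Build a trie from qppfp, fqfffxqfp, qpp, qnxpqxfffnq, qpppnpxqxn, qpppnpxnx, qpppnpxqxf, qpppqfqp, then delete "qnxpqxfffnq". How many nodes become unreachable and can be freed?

After clearing the end-marker at "qnxpqxfffnq", prune upward until reaching a node still needed by another word.
The suffix "nxpqxfffnq" (10 nodes) is used only by "qnxpqxfffnq"; the node for "q" still has the child "p", so pruning stops there.
Nodes removed: 10

10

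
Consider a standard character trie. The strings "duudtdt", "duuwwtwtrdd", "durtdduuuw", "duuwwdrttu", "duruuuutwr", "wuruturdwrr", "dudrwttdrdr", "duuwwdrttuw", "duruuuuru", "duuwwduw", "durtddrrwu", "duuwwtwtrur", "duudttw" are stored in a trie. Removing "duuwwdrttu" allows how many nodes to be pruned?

0

After clearing the end-marker at "duuwwdrttu", prune upward until reaching a node still needed by another word.
Every node on "duuwwdrttu" is still needed (e.g. by "duuwwdrttuw"), so nothing is freed.
Nodes removed: 0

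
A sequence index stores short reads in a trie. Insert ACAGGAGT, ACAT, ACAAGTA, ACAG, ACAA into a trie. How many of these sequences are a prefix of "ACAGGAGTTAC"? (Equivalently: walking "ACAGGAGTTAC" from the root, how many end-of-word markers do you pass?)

2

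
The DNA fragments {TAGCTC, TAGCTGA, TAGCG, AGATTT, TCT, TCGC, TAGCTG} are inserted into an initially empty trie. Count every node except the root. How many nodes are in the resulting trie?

For each word, the new-node count is its length minus the longest prefix already in the trie:
  "TAGCTC" → 6 new (T, A, G, C, T, C)
  "TAGCTGA" → prefix "TAGCT" already present; 2 new (G, A)
  "TAGCG" → prefix "TAGC" already present; 1 new (G)
  "AGATTT" → 6 new (A, G, A, T, T, T)
  "TCT" → prefix "T" already present; 2 new (C, T)
  "TCGC" → prefix "TC" already present; 2 new (G, C)
  "TAGCTG" → prefix "TAGCTG" already present; 0 new (none)
Total nodes = 6 + 2 + 1 + 6 + 2 + 2 + 0 = 19

19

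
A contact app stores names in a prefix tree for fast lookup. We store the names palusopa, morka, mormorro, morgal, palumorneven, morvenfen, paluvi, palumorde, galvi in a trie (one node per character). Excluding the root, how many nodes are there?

Trace insertions, counting only characters that open a new branch:
  "palusopa" → 8 new (p, a, l, u, s, o, p, a)
  "morka" → 5 new (m, o, r, k, a)
  "mormorro" → prefix "mor" already present; 5 new (m, o, r, r, o)
  "morgal" → prefix "mor" already present; 3 new (g, a, l)
  "palumorneven" → prefix "palu" already present; 8 new (m, o, r, n, e, v, e, n)
  "morvenfen" → prefix "mor" already present; 6 new (v, e, n, f, e, n)
  "paluvi" → prefix "palu" already present; 2 new (v, i)
  "palumorde" → prefix "palumor" already present; 2 new (d, e)
  "galvi" → 5 new (g, a, l, v, i)
Total nodes = 8 + 5 + 5 + 3 + 8 + 6 + 2 + 2 + 5 = 44

44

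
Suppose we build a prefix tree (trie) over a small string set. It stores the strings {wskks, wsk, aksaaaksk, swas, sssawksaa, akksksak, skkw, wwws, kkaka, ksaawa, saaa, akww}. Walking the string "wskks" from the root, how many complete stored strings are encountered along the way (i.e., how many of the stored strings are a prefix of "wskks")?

Walk "wskks" from the root; an end-of-word marker is hit whenever a stored word is a prefix of "wskks".
Prefixes of the query that are stored words: "wsk", "wskks"
Count: 2

2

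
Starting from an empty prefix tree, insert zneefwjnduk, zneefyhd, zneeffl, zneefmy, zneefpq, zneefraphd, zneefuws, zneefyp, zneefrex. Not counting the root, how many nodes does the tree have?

Trace insertions, counting only characters that open a new branch:
  "zneefwjnduk" → 11 new (z, n, e, e, f, w, j, n, d, u, k)
  "zneefyhd" → prefix "zneef" already present; 3 new (y, h, d)
  "zneeffl" → prefix "zneef" already present; 2 new (f, l)
  "zneefmy" → prefix "zneef" already present; 2 new (m, y)
  "zneefpq" → prefix "zneef" already present; 2 new (p, q)
  "zneefraphd" → prefix "zneef" already present; 5 new (r, a, p, h, d)
  "zneefuws" → prefix "zneef" already present; 3 new (u, w, s)
  "zneefyp" → prefix "zneefy" already present; 1 new (p)
  "zneefrex" → prefix "zneefr" already present; 2 new (e, x)
Total nodes = 11 + 3 + 2 + 2 + 2 + 5 + 3 + 1 + 2 = 31

31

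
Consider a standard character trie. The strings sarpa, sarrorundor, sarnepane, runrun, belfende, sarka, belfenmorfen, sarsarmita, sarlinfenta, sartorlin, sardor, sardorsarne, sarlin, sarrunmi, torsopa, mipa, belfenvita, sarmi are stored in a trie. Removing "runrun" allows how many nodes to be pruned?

After clearing the end-marker at "runrun", prune upward until reaching a node still needed by another word.
No other word shares any prefix with "runrun", so all 6 of its nodes go.
Nodes removed: 6

6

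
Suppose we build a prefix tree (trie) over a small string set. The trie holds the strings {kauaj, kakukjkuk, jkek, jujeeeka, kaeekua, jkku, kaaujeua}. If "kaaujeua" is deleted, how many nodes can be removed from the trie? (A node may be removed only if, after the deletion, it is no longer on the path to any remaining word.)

After clearing the end-marker at "kaaujeua", prune upward until reaching a node still needed by another word.
The suffix "aujeua" (6 nodes) is used only by "kaaujeua"; the node for "ka" still has the child "u", so pruning stops there.
Nodes removed: 6

6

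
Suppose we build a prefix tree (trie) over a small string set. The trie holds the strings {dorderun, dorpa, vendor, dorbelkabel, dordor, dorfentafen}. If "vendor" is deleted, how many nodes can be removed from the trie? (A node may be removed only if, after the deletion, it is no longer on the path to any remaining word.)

6

After clearing the end-marker at "vendor", prune upward until reaching a node still needed by another word.
No other word shares any prefix with "vendor", so all 6 of its nodes go.
Nodes removed: 6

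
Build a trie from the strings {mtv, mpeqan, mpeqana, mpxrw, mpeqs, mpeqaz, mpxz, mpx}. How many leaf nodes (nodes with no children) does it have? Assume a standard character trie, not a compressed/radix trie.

6

Leaves are exactly the stored words that no other stored word extends.
Those words: "mpeqana", "mpeqaz", "mpeqs", "mpxrw", "mpxz", "mtv"
Leaf count: 6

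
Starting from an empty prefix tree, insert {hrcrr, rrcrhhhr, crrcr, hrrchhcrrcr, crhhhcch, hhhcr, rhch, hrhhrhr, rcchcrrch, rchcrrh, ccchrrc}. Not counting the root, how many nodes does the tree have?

64

Count nodes per top-level branch (shared prefixes stored once):
  'c'-branch (ccchrrc, crhhhcch, crrcr): 17 nodes
  'h'-branch (hhhcr, hrcrr, hrhhrhr, hrrchhcrrcr): 23 nodes
  'r'-branch (rcchcrrch, rchcrrh, rhch, rrcrhhhr): 24 nodes
Sum: 64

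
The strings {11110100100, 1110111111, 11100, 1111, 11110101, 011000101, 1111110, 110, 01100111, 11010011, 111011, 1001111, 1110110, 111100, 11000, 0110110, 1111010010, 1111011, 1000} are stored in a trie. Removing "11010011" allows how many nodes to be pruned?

A node on "11010011"'s path can go only if nothing else ends at it or branches off below it.
The suffix "10011" (5 nodes) is used only by "11010011"; the node for "110" still has the child "0", so pruning stops there.
Nodes removed: 5

5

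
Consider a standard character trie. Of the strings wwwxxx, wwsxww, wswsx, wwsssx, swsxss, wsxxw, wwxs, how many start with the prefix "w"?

Walk to "w"; the words in its subtree are exactly those with that prefix.
Matches: "wswsx", "wsxxw", "wwsssx", "wwsxww", "wwwxxx", "wwxs"
Count: 6

6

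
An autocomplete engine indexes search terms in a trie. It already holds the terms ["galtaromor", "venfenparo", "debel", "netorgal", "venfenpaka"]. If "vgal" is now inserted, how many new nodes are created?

The longest prefix of "vgal" already in the trie is "v" (length 1).
So 4 − 1 = 3 new nodes.

3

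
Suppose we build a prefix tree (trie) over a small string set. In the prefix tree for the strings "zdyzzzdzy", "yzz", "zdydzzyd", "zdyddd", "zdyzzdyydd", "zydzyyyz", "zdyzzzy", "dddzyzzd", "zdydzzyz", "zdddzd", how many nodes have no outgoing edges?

10

A leaf is a node with no children — equivalently, the end of a word that is not a proper prefix of any other stored word.
Those words: "dddzyzzd", "yzz", "zdddzd", "zdyddd", "zdydzzyd", "zdydzzyz", "zdyzzdyydd", "zdyzzzdzy", "zdyzzzy", "zydzyyyz"
Leaf count: 10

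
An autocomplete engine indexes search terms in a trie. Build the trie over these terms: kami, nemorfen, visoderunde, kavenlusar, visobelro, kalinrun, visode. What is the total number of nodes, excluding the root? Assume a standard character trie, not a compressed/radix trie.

Trace insertions, counting only characters that open a new branch:
  "kami" → 4 new (k, a, m, i)
  "nemorfen" → 8 new (n, e, m, o, r, f, e, n)
  "visoderunde" → 11 new (v, i, s, o, d, e, r, u, n, d, e)
  "kavenlusar" → prefix "ka" already present; 8 new (v, e, n, l, u, s, a, r)
  "visobelro" → prefix "viso" already present; 5 new (b, e, l, r, o)
  "kalinrun" → prefix "ka" already present; 6 new (l, i, n, r, u, n)
  "visode" → prefix "visode" already present; 0 new (none)
Total nodes = 4 + 8 + 11 + 8 + 5 + 6 + 0 = 42

42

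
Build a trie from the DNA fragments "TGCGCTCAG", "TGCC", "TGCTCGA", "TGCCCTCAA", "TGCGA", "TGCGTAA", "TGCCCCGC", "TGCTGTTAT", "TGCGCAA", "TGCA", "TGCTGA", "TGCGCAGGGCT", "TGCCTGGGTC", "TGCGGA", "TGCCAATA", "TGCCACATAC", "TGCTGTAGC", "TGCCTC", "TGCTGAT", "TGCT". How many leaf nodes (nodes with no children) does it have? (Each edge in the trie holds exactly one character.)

17

A leaf is a node with no children — equivalently, the end of a word that is not a proper prefix of any other stored word.
Those words: "TGCA", "TGCCAATA", "TGCCACATAC", "TGCCCCGC", "TGCCCTCAA", "TGCCTC", "TGCCTGGGTC", "TGCGA", "TGCGCAA", "TGCGCAGGGCT", "TGCGCTCAG", "TGCGGA", "TGCGTAA", "TGCTCGA", "TGCTGAT", "TGCTGTAGC", "TGCTGTTAT"
Leaf count: 17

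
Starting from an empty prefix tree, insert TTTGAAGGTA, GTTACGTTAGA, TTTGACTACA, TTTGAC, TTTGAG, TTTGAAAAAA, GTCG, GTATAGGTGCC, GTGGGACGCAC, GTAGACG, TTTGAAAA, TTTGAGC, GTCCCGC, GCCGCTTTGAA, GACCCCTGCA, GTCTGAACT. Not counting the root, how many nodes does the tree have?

85

Count nodes per top-level branch (shared prefixes stored once):
  'G'-branch (GACCCCTGCA, GCCGCTTTGAA, GTAGACG, GTATAGGTGCC, GTCCCGC, GTCG, GTCTGAACT, GTGGGACGCAC, GTTACGTTAGA): 64 nodes
  'T'-branch (TTTGAAAA, TTTGAAAAAA, TTTGAAGGTA, TTTGAC, TTTGACTACA, TTTGAG, TTTGAGC): 21 nodes
Sum: 85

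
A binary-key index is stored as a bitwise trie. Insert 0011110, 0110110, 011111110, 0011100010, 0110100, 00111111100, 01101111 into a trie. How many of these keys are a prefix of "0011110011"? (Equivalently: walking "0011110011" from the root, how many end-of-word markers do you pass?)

1

Check each prefix of "0011110011" against the stored set — each match is an end-marker on the path.
Prefixes of the query that are stored words: "0011110"
Count: 1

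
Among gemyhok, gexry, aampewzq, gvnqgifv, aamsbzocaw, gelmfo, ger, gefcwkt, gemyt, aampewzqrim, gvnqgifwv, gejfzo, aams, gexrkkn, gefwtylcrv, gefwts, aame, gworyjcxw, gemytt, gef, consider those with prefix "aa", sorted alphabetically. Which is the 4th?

Filter for "aa…" and sort: "aame", "aampewzq", "aampewzqrim", "aams", "aamsbzocaw"
Position 4: aams

aams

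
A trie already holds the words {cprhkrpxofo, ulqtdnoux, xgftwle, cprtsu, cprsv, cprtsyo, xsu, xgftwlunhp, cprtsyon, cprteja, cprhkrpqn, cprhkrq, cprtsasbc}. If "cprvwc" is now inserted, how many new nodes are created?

The longest prefix of "cprvwc" already in the trie is "cpr" (length 3).
Each of the 3 remaining characters creates one node.

3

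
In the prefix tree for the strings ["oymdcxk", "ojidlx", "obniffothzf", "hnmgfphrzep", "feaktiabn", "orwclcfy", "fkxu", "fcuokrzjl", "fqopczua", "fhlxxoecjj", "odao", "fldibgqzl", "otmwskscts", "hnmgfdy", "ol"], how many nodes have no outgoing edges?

15

A leaf is a node with no children — equivalently, the end of a word that is not a proper prefix of any other stored word.
Those words: "fcuokrzjl", "feaktiabn", "fhlxxoecjj", "fkxu", "fldibgqzl", "fqopczua", "hnmgfdy", "hnmgfphrzep", "obniffothzf", "odao", "ojidlx", "ol", "orwclcfy", "otmwskscts", "oymdcxk"
Leaf count: 15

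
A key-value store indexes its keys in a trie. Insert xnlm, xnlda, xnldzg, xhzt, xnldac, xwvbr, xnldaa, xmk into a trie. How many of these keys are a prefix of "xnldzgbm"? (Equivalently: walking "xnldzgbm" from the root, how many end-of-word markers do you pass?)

1

Check each prefix of "xnldzgbm" against the stored set — each match is an end-marker on the path.
Prefixes of the query that are stored words: "xnldzg"
Count: 1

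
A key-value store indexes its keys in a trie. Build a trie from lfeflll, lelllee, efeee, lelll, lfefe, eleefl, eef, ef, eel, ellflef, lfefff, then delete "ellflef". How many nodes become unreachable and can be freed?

5

After clearing the end-marker at "ellflef", prune upward until reaching a node still needed by another word.
The suffix "lflef" (5 nodes) is used only by "ellflef"; the node for "el" still has the child "e", so pruning stops there.
Nodes removed: 5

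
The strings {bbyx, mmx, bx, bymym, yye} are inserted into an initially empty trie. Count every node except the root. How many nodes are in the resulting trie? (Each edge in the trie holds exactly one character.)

15

Count nodes per top-level branch (shared prefixes stored once):
  'b'-branch (bbyx, bx, bymym): 9 nodes
  'm'-branch (mmx): 3 nodes
  'y'-branch (yye): 3 nodes
Sum: 15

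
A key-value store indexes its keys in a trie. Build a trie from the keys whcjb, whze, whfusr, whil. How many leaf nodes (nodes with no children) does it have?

A leaf is a node with no children — equivalently, the end of a word that is not a proper prefix of any other stored word.
Those words: "whcjb", "whfusr", "whil", "whze"
Leaf count: 4

4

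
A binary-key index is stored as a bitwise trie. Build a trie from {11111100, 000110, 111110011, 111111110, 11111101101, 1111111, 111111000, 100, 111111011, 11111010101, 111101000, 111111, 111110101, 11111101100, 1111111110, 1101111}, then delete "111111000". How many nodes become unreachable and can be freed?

1

After clearing the end-marker at "111111000", prune upward until reaching a node still needed by another word.
The suffix "0" (1 node) is used only by "111111000"; "11111100" is itself a stored word, so pruning stops there.
Nodes removed: 1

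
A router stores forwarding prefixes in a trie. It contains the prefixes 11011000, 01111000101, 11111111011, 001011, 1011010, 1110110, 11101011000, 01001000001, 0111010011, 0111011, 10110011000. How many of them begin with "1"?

6

Traverse to the node for "1", then collect every word in that subtree.
Matches: "10110011000", "1011010", "11011000", "11101011000", "1110110", "11111111011"
Count: 6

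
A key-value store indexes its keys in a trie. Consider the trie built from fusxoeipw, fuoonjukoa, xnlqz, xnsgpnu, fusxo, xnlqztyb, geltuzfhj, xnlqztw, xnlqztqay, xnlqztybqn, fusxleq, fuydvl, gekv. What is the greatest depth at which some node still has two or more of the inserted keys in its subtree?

Look for the deepest trie node that still has at least two words in its subtree.
e.g. "xnlqztyb" and "xnlqztybqn" share the prefix "xnlqztyb" of length 8; no pair shares a longer one.
Longest shared-prefix length: 8

8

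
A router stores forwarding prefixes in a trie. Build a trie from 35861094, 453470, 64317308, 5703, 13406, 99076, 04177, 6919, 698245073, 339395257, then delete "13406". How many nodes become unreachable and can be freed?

Walk "13406" from the leaf back toward the root, removing each node that no remaining word uses.
No other word shares any prefix with "13406", so all 5 of its nodes go.
Nodes removed: 5

5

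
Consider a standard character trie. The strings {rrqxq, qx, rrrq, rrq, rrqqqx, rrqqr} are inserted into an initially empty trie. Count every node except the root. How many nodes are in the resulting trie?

Count nodes per top-level branch (shared prefixes stored once):
  'q'-branch (qx): 2 nodes
  'r'-branch (rrq, rrqqqx, rrqqr, rrqxq, rrrq): 11 nodes
Sum: 13

13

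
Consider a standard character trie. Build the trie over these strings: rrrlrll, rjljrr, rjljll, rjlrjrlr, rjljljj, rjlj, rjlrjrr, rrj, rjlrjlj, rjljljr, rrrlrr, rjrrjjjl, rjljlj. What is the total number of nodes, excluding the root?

Trie structure (* marks end of a word):
(root)
└─ r
   ├─ j
   │  ├─ l
   │  │  ├─ j *
   │  │  │  ├─ l
   │  │  │  │  ├─ j *
   │  │  │  │  │  ├─ j *
   │  │  │  │  │  └─ r *
   │  │  │  │  └─ l *
   │  │  │  └─ r
   │  │  │     └─ r *
   │  │  └─ r
   │  │     └─ j
   │  │        ├─ l
   │  │        │  └─ j *
   │  │        └─ r
   │  │           ├─ l
   │  │           │  └─ r *
   │  │           └─ r *
   │  └─ r
   │     └─ r
   │        └─ j
   │           └─ j
   │              └─ j
   │                 └─ l *
   └─ r
      ├─ j *
      └─ r
         └─ l
            └─ r
               ├─ l
               │  └─ l *
               └─ r *
Counting every labelled node above: 33.

33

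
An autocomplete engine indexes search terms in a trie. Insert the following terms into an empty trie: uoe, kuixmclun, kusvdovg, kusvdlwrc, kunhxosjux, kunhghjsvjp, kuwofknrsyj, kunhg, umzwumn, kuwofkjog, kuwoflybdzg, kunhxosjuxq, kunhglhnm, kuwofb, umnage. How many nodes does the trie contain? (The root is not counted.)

Insert word by word; a character creates a node only if that edge doesn't already exist:
  "uoe" → 3 new (u, o, e)
  "kuixmclun" → 9 new (k, u, i, x, m, c, l, u, n)
  "kusvdovg" → prefix "ku" already present; 6 new (s, v, d, o, v, g)
  "kusvdlwrc" → prefix "kusvd" already present; 4 new (l, w, r, c)
  "kunhxosjux" → prefix "ku" already present; 8 new (n, h, x, o, s, j, u, x)
  "kunhghjsvjp" → prefix "kunh" already present; 7 new (g, h, j, s, v, j, p)
  "kuwofknrsyj" → prefix "ku" already present; 9 new (w, o, f, k, n, r, s, y, j)
  "kunhg" → prefix "kunhg" already present; 0 new (none)
  "umzwumn" → prefix "u" already present; 6 new (m, z, w, u, m, n)
  "kuwofkjog" → prefix "kuwofk" already present; 3 new (j, o, g)
  "kuwoflybdzg" → prefix "kuwof" already present; 6 new (l, y, b, d, z, g)
  "kunhxosjuxq" → prefix "kunhxosjux" already present; 1 new (q)
  "kunhglhnm" → prefix "kunhg" already present; 4 new (l, h, n, m)
  "kuwofb" → prefix "kuwof" already present; 1 new (b)
  "umnage" → prefix "um" already present; 4 new (n, a, g, e)
Total nodes = 3 + 9 + 6 + 4 + 8 + 7 + 9 + 0 + 6 + 3 + 6 + 1 + 4 + 1 + 4 = 71

71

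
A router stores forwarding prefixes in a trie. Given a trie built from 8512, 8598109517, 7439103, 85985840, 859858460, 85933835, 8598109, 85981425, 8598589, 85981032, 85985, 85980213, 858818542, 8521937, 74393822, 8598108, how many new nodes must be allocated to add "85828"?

2

"858" is already a path in the trie; the remaining "28" must be added.
New nodes needed: |"85828"| − 3 = 5 − 3 = 2.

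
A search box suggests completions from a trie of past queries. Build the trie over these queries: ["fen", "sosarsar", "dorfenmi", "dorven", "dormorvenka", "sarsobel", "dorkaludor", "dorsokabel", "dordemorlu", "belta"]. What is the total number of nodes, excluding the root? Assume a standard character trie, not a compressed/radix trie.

63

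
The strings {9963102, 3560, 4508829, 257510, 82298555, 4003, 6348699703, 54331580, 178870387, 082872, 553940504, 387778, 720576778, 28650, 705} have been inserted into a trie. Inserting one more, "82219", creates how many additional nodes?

Walking "82219" from the root, the first 3 characters ("822") follow existing edges; "1" is the first miss.
New nodes needed: |"82219"| − 3 = 5 − 3 = 2.

2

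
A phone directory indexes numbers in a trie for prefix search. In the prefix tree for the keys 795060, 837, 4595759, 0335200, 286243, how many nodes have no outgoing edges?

A leaf is a node with no children — equivalently, the end of a word that is not a proper prefix of any other stored word.
Those words: "0335200", "286243", "4595759", "795060", "837"
Leaf count: 5

5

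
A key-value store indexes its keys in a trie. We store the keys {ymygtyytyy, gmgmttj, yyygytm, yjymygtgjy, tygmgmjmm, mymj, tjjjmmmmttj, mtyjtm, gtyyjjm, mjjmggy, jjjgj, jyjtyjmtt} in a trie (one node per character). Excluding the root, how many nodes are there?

Insert word by word; a character creates a node only if that edge doesn't already exist:
  "ymygtyytyy" → 10 new (y, m, y, g, t, y, y, t, y, y)
  "gmgmttj" → 7 new (g, m, g, m, t, t, j)
  "yyygytm" → prefix "y" already present; 6 new (y, y, g, y, t, m)
  "yjymygtgjy" → prefix "y" already present; 9 new (j, y, m, y, g, t, g, j, y)
  "tygmgmjmm" → 9 new (t, y, g, m, g, m, j, m, m)
  "mymj" → 4 new (m, y, m, j)
  "tjjjmmmmttj" → prefix "t" already present; 10 new (j, j, j, m, m, m, m, t, t, j)
  "mtyjtm" → prefix "m" already present; 5 new (t, y, j, t, m)
  "gtyyjjm" → prefix "g" already present; 6 new (t, y, y, j, j, m)
  "mjjmggy" → prefix "m" already present; 6 new (j, j, m, g, g, y)
  "jjjgj" → 5 new (j, j, j, g, j)
  "jyjtyjmtt" → prefix "j" already present; 8 new (y, j, t, y, j, m, t, t)
Total nodes = 10 + 7 + 6 + 9 + 9 + 4 + 10 + 5 + 6 + 6 + 5 + 8 = 85

85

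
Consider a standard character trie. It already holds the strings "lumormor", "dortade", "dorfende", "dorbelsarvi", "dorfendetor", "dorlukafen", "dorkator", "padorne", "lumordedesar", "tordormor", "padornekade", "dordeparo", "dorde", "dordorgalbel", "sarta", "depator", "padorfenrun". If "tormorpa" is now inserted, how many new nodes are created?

5

Walking "tormorpa" from the root, the first 3 characters ("tor") follow existing edges; "m" is the first miss.
Each of the 5 remaining characters creates one node.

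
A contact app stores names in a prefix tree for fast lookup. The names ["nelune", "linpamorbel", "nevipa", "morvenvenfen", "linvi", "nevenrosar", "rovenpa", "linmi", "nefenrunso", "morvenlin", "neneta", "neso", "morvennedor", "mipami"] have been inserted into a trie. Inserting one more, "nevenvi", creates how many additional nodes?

2

Walking "nevenvi" from the root, the first 5 characters ("neven") follow existing edges; "v" is the first miss.
So 7 − 5 = 2 new nodes.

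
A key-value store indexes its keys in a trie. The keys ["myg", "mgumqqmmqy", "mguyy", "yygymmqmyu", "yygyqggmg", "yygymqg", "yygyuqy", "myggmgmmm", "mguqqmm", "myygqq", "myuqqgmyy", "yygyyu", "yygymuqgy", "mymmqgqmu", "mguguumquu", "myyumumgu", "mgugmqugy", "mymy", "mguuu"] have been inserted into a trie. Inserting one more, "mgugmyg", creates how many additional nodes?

2

The longest prefix of "mgugmyg" already in the trie is "mgugm" (length 5).
So 7 − 5 = 2 new nodes.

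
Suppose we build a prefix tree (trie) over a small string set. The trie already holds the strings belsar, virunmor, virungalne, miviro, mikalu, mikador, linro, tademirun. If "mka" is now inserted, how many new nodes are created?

Walking "mka" from the root, the first 1 characters ("m") follow existing edges; "k" is the first miss.
So 3 − 1 = 2 new nodes.

2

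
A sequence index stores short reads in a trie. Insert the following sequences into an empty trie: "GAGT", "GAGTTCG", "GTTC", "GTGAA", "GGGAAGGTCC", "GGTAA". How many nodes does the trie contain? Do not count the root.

Trace insertions, counting only characters that open a new branch:
  "GAGT" → 4 new (G, A, G, T)
  "GAGTTCG" → prefix "GAGT" already present; 3 new (T, C, G)
  "GTTC" → prefix "G" already present; 3 new (T, T, C)
  "GTGAA" → prefix "GT" already present; 3 new (G, A, A)
  "GGGAAGGTCC" → prefix "G" already present; 9 new (G, G, A, A, G, G, T, C, C)
  "GGTAA" → prefix "GG" already present; 3 new (T, A, A)
Total nodes = 4 + 3 + 3 + 3 + 9 + 3 = 25

25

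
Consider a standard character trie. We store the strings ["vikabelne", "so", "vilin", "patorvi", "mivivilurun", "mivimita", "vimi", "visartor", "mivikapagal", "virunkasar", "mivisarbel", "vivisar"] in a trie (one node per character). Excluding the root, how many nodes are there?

Insert word by word; a character creates a node only if that edge doesn't already exist:
  "vikabelne" → 9 new (v, i, k, a, b, e, l, n, e)
  "so" → 2 new (s, o)
  "vilin" → prefix "vi" already present; 3 new (l, i, n)
  "patorvi" → 7 new (p, a, t, o, r, v, i)
  "mivivilurun" → 11 new (m, i, v, i, v, i, l, u, r, u, n)
  "mivimita" → prefix "mivi" already present; 4 new (m, i, t, a)
  "vimi" → prefix "vi" already present; 2 new (m, i)
  "visartor" → prefix "vi" already present; 6 new (s, a, r, t, o, r)
  "mivikapagal" → prefix "mivi" already present; 7 new (k, a, p, a, g, a, l)
  "virunkasar" → prefix "vi" already present; 8 new (r, u, n, k, a, s, a, r)
  "mivisarbel" → prefix "mivi" already present; 6 new (s, a, r, b, e, l)
  "vivisar" → prefix "vi" already present; 5 new (v, i, s, a, r)
Total nodes = 9 + 2 + 3 + 7 + 11 + 4 + 2 + 6 + 7 + 8 + 6 + 5 = 70

70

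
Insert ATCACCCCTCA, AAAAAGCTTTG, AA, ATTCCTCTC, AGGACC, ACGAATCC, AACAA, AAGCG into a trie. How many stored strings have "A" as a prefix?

8

Walk to "A"; the words in its subtree are exactly those with that prefix.
Matches: "AA", "AAAAAGCTTTG", "AACAA", "AAGCG", "ACGAATCC", "AGGACC", "ATCACCCCTCA", "ATTCCTCTC"
Count: 8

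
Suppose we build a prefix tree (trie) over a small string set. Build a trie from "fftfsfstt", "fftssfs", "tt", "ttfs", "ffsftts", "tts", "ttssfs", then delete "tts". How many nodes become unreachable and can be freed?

0

After clearing the end-marker at "tts", prune upward until reaching a node still needed by another word.
Every node on "tts" is still needed (e.g. by "ttssfs"), so nothing is freed.
Nodes removed: 0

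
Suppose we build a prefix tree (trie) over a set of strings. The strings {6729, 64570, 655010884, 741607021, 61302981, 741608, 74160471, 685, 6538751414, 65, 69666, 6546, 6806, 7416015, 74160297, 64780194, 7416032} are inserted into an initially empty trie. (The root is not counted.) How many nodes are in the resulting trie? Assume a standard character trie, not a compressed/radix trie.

67

Count nodes per top-level branch (shared prefixes stored once):
  '6'-branch (61302981, 64570, 64780194, 65, 6538751414, 6546, 655010884, 6729, 6806, 685, 69666): 47 nodes
  '7'-branch (7416015, 74160297, 7416032, 74160471, 741607021, 741608): 20 nodes
Sum: 67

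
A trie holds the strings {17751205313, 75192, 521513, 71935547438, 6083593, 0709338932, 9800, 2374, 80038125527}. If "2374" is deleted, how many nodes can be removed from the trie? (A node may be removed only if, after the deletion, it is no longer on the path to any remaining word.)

A node on "2374"'s path can go only if nothing else ends at it or branches off below it.
No other word shares any prefix with "2374", so all 4 of its nodes go.
Nodes removed: 4

4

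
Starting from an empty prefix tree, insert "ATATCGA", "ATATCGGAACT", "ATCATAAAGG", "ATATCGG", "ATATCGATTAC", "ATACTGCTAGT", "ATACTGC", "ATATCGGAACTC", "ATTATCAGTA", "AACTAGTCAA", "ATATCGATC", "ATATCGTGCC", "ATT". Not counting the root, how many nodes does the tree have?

Insert word by word; a character creates a node only if that edge doesn't already exist:
  "ATATCGA" → 7 new (A, T, A, T, C, G, A)
  "ATATCGGAACT" → prefix "ATATCG" already present; 5 new (G, A, A, C, T)
  "ATCATAAAGG" → prefix "AT" already present; 8 new (C, A, T, A, A, A, G, G)
  "ATATCGG" → prefix "ATATCGG" already present; 0 new (none)
  "ATATCGATTAC" → prefix "ATATCGA" already present; 4 new (T, T, A, C)
  "ATACTGCTAGT" → prefix "ATA" already present; 8 new (C, T, G, C, T, A, G, T)
  "ATACTGC" → prefix "ATACTGC" already present; 0 new (none)
  "ATATCGGAACTC" → prefix "ATATCGGAACT" already present; 1 new (C)
  "ATTATCAGTA" → prefix "AT" already present; 8 new (T, A, T, C, A, G, T, A)
  "AACTAGTCAA" → prefix "A" already present; 9 new (A, C, T, A, G, T, C, A, A)
  "ATATCGATC" → prefix "ATATCGAT" already present; 1 new (C)
  "ATATCGTGCC" → prefix "ATATCG" already present; 4 new (T, G, C, C)
  "ATT" → prefix "ATT" already present; 0 new (none)
Total nodes = 7 + 5 + 8 + 0 + 4 + 8 + 0 + 1 + 8 + 9 + 1 + 4 + 0 = 55

55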